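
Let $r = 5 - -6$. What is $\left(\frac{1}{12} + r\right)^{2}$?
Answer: $\frac{17689}{144} \approx 122.84$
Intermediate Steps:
$r = 11$ ($r = 5 + 6 = 11$)
$\left(\frac{1}{12} + r\right)^{2} = \left(\frac{1}{12} + 11\right)^{2} = \left(\frac{133}{12}\right)^{2} = \frac{17689}{144}$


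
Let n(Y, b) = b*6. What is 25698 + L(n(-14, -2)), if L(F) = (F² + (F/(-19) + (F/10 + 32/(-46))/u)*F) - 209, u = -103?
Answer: 5767079431/225055 ≈ 25625.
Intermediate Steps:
n(Y, b) = 6*b
L(F) = -209 + F² + F*(16/2369 - 1049*F/19570) (L(F) = (F² + (F/(-19) + (F/10 + 32/(-46))/(-103))*F) - 209 = (F² + (F*(-1/19) + (F*(⅒) + 32*(-1/46))*(-1/103))*F) - 209 = (F² + (-F/19 + (F/10 - 16/23)*(-1/103))*F) - 209 = (F² + (-F/19 + (-16/23 + F/10)*(-1/103))*F) - 209 = (F² + (-F/19 + (16/2369 - F/1030))*F) - 209 = (F² + (16/2369 - 1049*F/19570)*F) - 209 = (F² + F*(16/2369 - 1049*F/19570)) - 209 = -209 + F² + F*(16/2369 - 1049*F/19570))
25698 + L(n(-14, -2)) = 25698 + (-209 + 16*(6*(-2))/2369 + 18521*(6*(-2))²/19570) = 25698 + (-209 + (16/2369)*(-12) + (18521/19570)*(-12)²) = 25698 + (-209 - 192/2369 + (18521/19570)*144) = 25698 + (-209 - 192/2369 + 1333512/9785) = 25698 - 16383959/225055 = 5767079431/225055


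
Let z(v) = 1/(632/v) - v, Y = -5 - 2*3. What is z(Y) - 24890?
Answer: -15723539/632 ≈ -24879.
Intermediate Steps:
Y = -11 (Y = -5 - 6 = -11)
z(v) = -631*v/632 (z(v) = v/632 - v = -631*v/632)
z(Y) - 24890 = -631/632*(-11) - 24890 = 6941/632 - 24890 = -15723539/632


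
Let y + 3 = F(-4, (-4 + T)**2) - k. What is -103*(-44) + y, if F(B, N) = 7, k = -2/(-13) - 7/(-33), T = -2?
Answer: 1945787/429 ≈ 4535.6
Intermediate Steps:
k = 157/429 (k = -2*(-1/13) - 7*(-1/33) = 2/13 + 7/33 = 157/429 ≈ 0.36597)
y = 1559/429 (y = -3 + (7 - 1*157/429) = -3 + (7 - 157/429) = -3 + 2846/429 = 1559/429 ≈ 3.6340)
-103*(-44) + y = -103*(-44) + 1559/429 = 4532 + 1559/429 = 1945787/429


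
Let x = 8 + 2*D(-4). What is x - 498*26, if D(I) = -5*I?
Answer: -12900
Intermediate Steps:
x = 48 (x = 8 + 2*(-5*(-4)) = 8 + 2*20 = 8 + 40 = 48)
x - 498*26 = 48 - 498*26 = 48 - 12948 = -12900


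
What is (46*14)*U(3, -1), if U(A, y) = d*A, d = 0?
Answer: 0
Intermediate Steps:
U(A, y) = 0 (U(A, y) = 0*A = 0)
(46*14)*U(3, -1) = (46*14)*0 = 644*0 = 0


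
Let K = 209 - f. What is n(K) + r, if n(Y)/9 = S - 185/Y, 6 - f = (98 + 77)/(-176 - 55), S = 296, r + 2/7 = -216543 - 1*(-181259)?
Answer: -1524339123/46718 ≈ -32629.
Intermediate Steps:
r = -246990/7 (r = -2/7 + (-216543 - 1*(-181259)) = -2/7 + (-216543 + 181259) = -2/7 - 35284 = -246990/7 ≈ -35284.)
f = 223/33 (f = 6 - (98 + 77)/(-176 - 55) = 6 - 175/(-231) = 6 - 175*(-1)/231 = 6 - 1*(-25/33) = 6 + 25/33 = 223/33 ≈ 6.7576)
K = 6674/33 (K = 209 - 1*223/33 = 209 - 223/33 = 6674/33 ≈ 202.24)
n(Y) = 2664 - 1665/Y (n(Y) = 9*(296 - 185/Y) = 2664 - 1665/Y)
n(K) + r = (2664 - 1665/6674/33) - 246990/7 = (2664 - 1665*33/6674) - 246990/7 = (2664 - 54945/6674) - 246990/7 = 17724591/6674 - 246990/7 = -1524339123/46718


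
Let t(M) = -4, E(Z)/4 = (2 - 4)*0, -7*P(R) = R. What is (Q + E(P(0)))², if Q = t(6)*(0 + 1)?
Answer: 16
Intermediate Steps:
P(R) = -R/7
E(Z) = 0 (E(Z) = 4*((2 - 4)*0) = 4*(-2*0) = 4*0 = 0)
Q = -4 (Q = -4*(0 + 1) = -4*1 = -4)
(Q + E(P(0)))² = (-4 + 0)² = (-4)² = 16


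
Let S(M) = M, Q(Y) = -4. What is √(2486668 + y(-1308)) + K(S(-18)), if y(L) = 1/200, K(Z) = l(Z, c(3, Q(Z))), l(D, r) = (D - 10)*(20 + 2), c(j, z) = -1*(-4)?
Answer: -616 + 9*√12279842/20 ≈ 960.92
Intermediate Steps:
c(j, z) = 4
l(D, r) = -220 + 22*D (l(D, r) = (-10 + D)*22 = -220 + 22*D)
K(Z) = -220 + 22*Z
y(L) = 1/200
√(2486668 + y(-1308)) + K(S(-18)) = √(2486668 + 1/200) + (-220 + 22*(-18)) = √(497333601/200) + (-220 - 396) = 9*√12279842/20 - 616 = -616 + 9*√12279842/20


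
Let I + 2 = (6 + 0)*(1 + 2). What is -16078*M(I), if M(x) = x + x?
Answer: -514496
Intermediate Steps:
I = 16 (I = -2 + (6 + 0)*(1 + 2) = -2 + 6*3 = -2 + 18 = 16)
M(x) = 2*x
-16078*M(I) = -32156*16 = -16078*32 = -514496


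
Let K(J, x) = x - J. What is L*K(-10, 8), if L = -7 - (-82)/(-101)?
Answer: -14202/101 ≈ -140.61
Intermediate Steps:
L = -789/101 (L = -7 - (-82)*(-1)/101 = -7 - 1*82/101 = -7 - 82/101 = -789/101 ≈ -7.8119)
L*K(-10, 8) = -789*(8 - 1*(-10))/101 = -789*(8 + 10)/101 = -789/101*18 = -14202/101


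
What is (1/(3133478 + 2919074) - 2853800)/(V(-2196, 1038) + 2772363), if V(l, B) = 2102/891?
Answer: -1399094604705519/1359170725438120 ≈ -1.0294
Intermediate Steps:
V(l, B) = 2102/891 (V(l, B) = 2102*(1/891) = 2102/891)
(1/(3133478 + 2919074) - 2853800)/(V(-2196, 1038) + 2772363) = (1/(3133478 + 2919074) - 2853800)/(2102/891 + 2772363) = (1/6052552 - 2853800)/(2470177535/891) = (1/6052552 - 2853800)*(891/2470177535) = -17272772897599/6052552*891/2470177535 = -1399094604705519/1359170725438120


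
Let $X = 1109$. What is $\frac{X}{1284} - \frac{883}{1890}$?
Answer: $\frac{160373}{404460} \approx 0.39651$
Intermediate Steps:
$\frac{X}{1284} - \frac{883}{1890} = \frac{1109}{1284} - \frac{883}{1890} = \frac{160373}{404460}$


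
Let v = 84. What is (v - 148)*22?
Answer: -1408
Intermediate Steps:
(v - 148)*22 = (84 - 148)*22 = -64*22 = -1408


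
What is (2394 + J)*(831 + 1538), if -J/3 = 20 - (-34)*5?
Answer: 4321056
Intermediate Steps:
J = -570 (J = -3*(20 - (-34)*5) = -3*(20 - 17*(-10)) = -3*(20 + 170) = -3*190 = -570)
(2394 + J)*(831 + 1538) = (2394 - 570)*(831 + 1538) = 1824*2369 = 4321056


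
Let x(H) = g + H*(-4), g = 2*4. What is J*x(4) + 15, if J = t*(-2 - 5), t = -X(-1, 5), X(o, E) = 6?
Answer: -321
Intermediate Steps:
g = 8
t = -6 (t = -1*6 = -6)
J = 42 (J = -6*(-2 - 5) = -6*(-7) = 42)
x(H) = 8 - 4*H (x(H) = 8 + H*(-4) = 8 - 4*H)
J*x(4) + 15 = 42*(8 - 4*4) + 15 = 42*(8 - 16) + 15 = 42*(-8) + 15 = -336 + 15 = -321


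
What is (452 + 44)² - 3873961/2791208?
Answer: 98096850481/398744 ≈ 2.4601e+5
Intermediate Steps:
(452 + 44)² - 3873961/2791208 = 496² - 3873961/2791208 = 246016 - 1*553423/398744 = 246016 - 553423/398744 = 98096850481/398744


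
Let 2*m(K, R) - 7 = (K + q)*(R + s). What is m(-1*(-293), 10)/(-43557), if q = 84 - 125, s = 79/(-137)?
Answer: -326291/11934618 ≈ -0.027340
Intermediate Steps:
s = -79/137 (s = 79*(-1/137) = -79/137 ≈ -0.57664)
q = -41
m(K, R) = 7/2 + (-41 + K)*(-79/137 + R)/2 (m(K, R) = 7/2 + ((K - 41)*(R - 79/137))/2 = 7/2 + ((-41 + K)*(-79/137 + R))/2 = 7/2 + (-41 + K)*(-79/137 + R)/2)
m(-1*(-293), 10)/(-43557) = (2099/137 - (-79)*(-293)/274 - 41/2*10 + (1/2)*(-1*(-293))*10)/(-43557) = (2099/137 - 79/274*293 - 205 + (1/2)*293*10)*(-1/43557) = (2099/137 - 23147/274 - 205 + 1465)*(-1/43557) = (326291/274)*(-1/43557) = -326291/11934618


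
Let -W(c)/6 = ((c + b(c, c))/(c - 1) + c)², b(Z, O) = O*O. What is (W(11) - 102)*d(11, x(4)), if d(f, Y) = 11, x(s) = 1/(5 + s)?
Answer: -994356/25 ≈ -39774.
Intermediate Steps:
b(Z, O) = O²
W(c) = -6*(c + (c + c²)/(-1 + c))² (W(c) = -6*((c + c²)/(c - 1) + c)² = -6*((c + c²)/(-1 + c) + c)² = -6*(c + (c + c²)/(-1 + c))²)
(W(11) - 102)*d(11, x(4)) = (-24*11⁴/(-1 + 11)² - 102)*11 = (-24*14641/10² - 102)*11 = (-24*14641*1/100 - 102)*11 = (-87846/25 - 102)*11 = -90396/25*11 = -994356/25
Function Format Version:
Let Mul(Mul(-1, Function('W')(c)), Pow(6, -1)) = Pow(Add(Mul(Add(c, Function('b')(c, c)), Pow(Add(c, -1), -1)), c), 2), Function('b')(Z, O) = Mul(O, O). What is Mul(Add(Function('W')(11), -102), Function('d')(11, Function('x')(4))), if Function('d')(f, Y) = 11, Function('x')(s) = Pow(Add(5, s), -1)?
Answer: Rational(-994356, 25) ≈ -39774.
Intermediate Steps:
Function('b')(Z, O) = Pow(O, 2)
Function('W')(c) = Mul(-6, Pow(Add(c, Mul(Pow(Add(-1, c), -1), Add(c, Pow(c, 2)))), 2)) (Function('W')(c) = Mul(-6, Pow(Add(Mul(Add(c, Pow(c, 2)), Pow(Add(c, -1), -1)), c), 2)) = Mul(-6, Pow(Add(Mul(Add(c, Pow(c, 2)), Pow(Add(-1, c), -1)), c), 2)) = Mul(-6, Pow(Add(Mul(Pow(Add(-1, c), -1), Add(c, Pow(c, 2))), c), 2)) = Mul(-6, Pow(Add(c, Mul(Pow(Add(-1, c), -1), Add(c, Pow(c, 2)))), 2)))
Mul(Add(Function('W')(11), -102), Function('d')(11, Function('x')(4))) = Mul(Add(Mul(-24, Pow(11, 4), Pow(Add(-1, 11), -2)), -102), 11) = Mul(Add(Mul(-24, 14641, Pow(10, -2)), -102), 11) = Mul(Add(Mul(-24, 14641, Rational(1, 100)), -102), 11) = Mul(Add(Rational(-87846, 25), -102), 11) = Mul(Rational(-90396, 25), 11) = Rational(-994356, 25)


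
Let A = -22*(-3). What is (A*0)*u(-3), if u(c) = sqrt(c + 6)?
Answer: 0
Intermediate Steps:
A = 66
u(c) = sqrt(6 + c)
(A*0)*u(-3) = (66*0)*sqrt(6 - 3) = 0*sqrt(3) = 0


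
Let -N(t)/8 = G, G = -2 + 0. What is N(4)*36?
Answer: 576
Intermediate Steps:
G = -2
N(t) = 16 (N(t) = -8*(-2) = 16)
N(4)*36 = 16*36 = 576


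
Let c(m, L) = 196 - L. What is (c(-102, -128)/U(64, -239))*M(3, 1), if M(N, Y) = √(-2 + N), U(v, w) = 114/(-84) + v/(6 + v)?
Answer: -22680/31 ≈ -731.61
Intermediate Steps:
U(v, w) = -19/14 + v/(6 + v) (U(v, w) = 114*(-1/84) + v/(6 + v) = -19/14 + v/(6 + v))
(c(-102, -128)/U(64, -239))*M(3, 1) = ((196 - 1*(-128))/(((-114 - 5*64)/(14*(6 + 64)))))*√(-2 + 3) = ((196 + 128)/(((1/14)*(-114 - 320)/70)))*√1 = (324/(((1/14)*(1/70)*(-434))))*1 = (324/(-31/70))*1 = (324*(-70/31))*1 = -22680/31*1 = -22680/31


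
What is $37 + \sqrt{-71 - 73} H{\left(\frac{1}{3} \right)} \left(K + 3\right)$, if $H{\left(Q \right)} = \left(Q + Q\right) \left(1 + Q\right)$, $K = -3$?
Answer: $37$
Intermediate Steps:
$H{\left(Q \right)} = 2 Q \left(1 + Q\right)$
$37 + \sqrt{-71 - 73} H{\left(\frac{1}{3} \right)} \left(K + 3\right) = 37 + \sqrt{-71 - 73} \frac{2 \left(1 + \frac{1}{3}\right)}{3} \left(-3 + 3\right) = 37 + \sqrt{-144} \cdot 2 \cdot \frac{1}{3} \left(1 + \frac{1}{3}\right) 0 = 37 + 12 i 2 \cdot \frac{1}{3} \cdot \frac{4}{3} \cdot 0 = 37 + 12 i \frac{8}{9} \cdot 0 = 37 + 12 i 0 = 37 + 0 = 37$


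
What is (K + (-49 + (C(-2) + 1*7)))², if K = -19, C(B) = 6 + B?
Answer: 3249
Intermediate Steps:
(K + (-49 + (C(-2) + 1*7)))² = (-19 + (-49 + ((6 - 2) + 1*7)))² = (-19 + (-49 + (4 + 7)))² = (-19 + (-49 + 11))² = (-19 - 38)² = (-57)² = 3249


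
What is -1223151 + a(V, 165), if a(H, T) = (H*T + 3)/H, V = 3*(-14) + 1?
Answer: -50142429/41 ≈ -1.2230e+6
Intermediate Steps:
V = -41 (V = -42 + 1 = -41)
a(H, T) = (3 + H*T)/H
-1223151 + a(V, 165) = -1223151 + (165 + 3/(-41)) = -1223151 + (165 + 3*(-1/41)) = -1223151 + (165 - 3/41) = -1223151 + 6762/41 = -50142429/41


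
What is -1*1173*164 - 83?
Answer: -192455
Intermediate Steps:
-1*1173*164 - 83 = -1173*164 - 83 = -192372 - 83 = -192455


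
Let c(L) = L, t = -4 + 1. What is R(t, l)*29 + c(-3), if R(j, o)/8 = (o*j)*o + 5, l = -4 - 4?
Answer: -43387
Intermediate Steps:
t = -3
l = -8
R(j, o) = 40 + 8*j*o² (R(j, o) = 8*((o*j)*o + 5) = 8*((j*o)*o + 5) = 8*(j*o² + 5) = 8*(5 + j*o²) = 40 + 8*j*o²)
R(t, l)*29 + c(-3) = (40 + 8*(-3)*(-8)²)*29 - 3 = (40 + 8*(-3)*64)*29 - 3 = (40 - 1536)*29 - 3 = -1496*29 - 3 = -43384 - 3 = -43387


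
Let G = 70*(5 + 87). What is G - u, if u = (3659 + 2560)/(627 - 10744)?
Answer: 65159699/10117 ≈ 6440.6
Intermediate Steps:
G = 6440 (G = 70*92 = 6440)
u = -6219/10117 (u = 6219/(-10117) = 6219*(-1/10117) = -6219/10117 ≈ -0.61471)
G - u = 6440 - 1*(-6219/10117) = 6440 + 6219/10117 = 65159699/10117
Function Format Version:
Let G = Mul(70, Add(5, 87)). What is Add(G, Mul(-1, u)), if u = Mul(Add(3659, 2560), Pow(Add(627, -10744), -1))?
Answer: Rational(65159699, 10117) ≈ 6440.6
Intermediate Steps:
G = 6440 (G = Mul(70, 92) = 6440)
u = Rational(-6219, 10117) (u = Mul(6219, Pow(-10117, -1)) = Mul(6219, Rational(-1, 10117)) = Rational(-6219, 10117) ≈ -0.61471)
Add(G, Mul(-1, u)) = Add(6440, Mul(-1, Rational(-6219, 10117))) = Add(6440, Rational(6219, 10117)) = Rational(65159699, 10117)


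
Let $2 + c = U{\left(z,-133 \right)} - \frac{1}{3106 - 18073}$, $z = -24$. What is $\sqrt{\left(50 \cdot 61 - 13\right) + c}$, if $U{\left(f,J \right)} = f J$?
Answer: $\frac{\sqrt{154990785130}}{4989} \approx 78.911$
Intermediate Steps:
$U{\left(f,J \right)} = J f$
$c = \frac{47744731}{14967}$ ($c = -2 - \left(-3192 + \frac{1}{3106 - 18073}\right) = -2 + \left(3192 - \frac{1}{-14967}\right) = -2 + \left(3192 - - \frac{1}{14967}\right) = -2 + \left(3192 + \frac{1}{14967}\right) = -2 + \frac{47774665}{14967} = \frac{47744731}{14967} \approx 3190.0$)
$\sqrt{\left(50 \cdot 61 - 13\right) + c} = \sqrt{\left(50 \cdot 61 - 13\right) + \frac{47744731}{14967}} = \sqrt{\left(3050 - 13\right) + \frac{47744731}{14967}} = \sqrt{3037 + \frac{47744731}{14967}} = \sqrt{\frac{93199510}{14967}} = \frac{\sqrt{154990785130}}{4989}$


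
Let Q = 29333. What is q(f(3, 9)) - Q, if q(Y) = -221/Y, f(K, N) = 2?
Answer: -58887/2 ≈ -29444.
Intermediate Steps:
q(f(3, 9)) - Q = -221/2 - 1*29333 = -221*½ - 29333 = -221/2 - 29333 = -58887/2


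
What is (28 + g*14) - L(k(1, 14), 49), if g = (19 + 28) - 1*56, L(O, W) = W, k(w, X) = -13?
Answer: -147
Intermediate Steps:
g = -9 (g = 47 - 56 = -9)
(28 + g*14) - L(k(1, 14), 49) = (28 - 9*14) - 1*49 = (28 - 126) - 49 = -98 - 49 = -147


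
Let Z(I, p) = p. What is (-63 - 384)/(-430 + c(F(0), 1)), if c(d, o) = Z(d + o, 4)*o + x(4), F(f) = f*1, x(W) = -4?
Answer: 447/430 ≈ 1.0395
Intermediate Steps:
F(f) = f
c(d, o) = -4 + 4*o (c(d, o) = 4*o - 4 = -4 + 4*o)
(-63 - 384)/(-430 + c(F(0), 1)) = (-63 - 384)/(-430 + (-4 + 4*1)) = -447/(-430 + (-4 + 4)) = -447/(-430 + 0) = -447/(-430) = -447*(-1/430) = 447/430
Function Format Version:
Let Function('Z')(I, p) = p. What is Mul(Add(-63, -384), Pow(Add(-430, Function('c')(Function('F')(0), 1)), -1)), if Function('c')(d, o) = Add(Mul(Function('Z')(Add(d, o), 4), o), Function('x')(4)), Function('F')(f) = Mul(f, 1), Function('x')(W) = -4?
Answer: Rational(447, 430) ≈ 1.0395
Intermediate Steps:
Function('F')(f) = f
Function('c')(d, o) = Add(-4, Mul(4, o)) (Function('c')(d, o) = Add(Mul(4, o), -4) = Add(-4, Mul(4, o)))
Mul(Add(-63, -384), Pow(Add(-430, Function('c')(Function('F')(0), 1)), -1)) = Mul(Add(-63, -384), Pow(Add(-430, Add(-4, Mul(4, 1))), -1)) = Mul(-447, Pow(Add(-430, Add(-4, 4)), -1)) = Mul(-447, Pow(Add(-430, 0), -1)) = Mul(-447, Pow(-430, -1)) = Mul(-447, Rational(-1, 430)) = Rational(447, 430)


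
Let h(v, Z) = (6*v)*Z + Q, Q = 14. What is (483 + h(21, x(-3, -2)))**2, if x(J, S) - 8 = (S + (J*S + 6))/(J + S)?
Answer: 1570009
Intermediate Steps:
x(J, S) = 8 + (6 + S + J*S)/(J + S) (x(J, S) = 8 + (S + (J*S + 6))/(J + S) = 8 + (S + (6 + J*S))/(J + S) = 8 + (6 + S + J*S)/(J + S))
h(v, Z) = 14 + 6*Z*v (h(v, Z) = (6*v)*Z + 14 = 6*Z*v + 14 = 14 + 6*Z*v)
(483 + h(21, x(-3, -2)))**2 = (483 + (14 + 6*((6 + 8*(-3) + 9*(-2) - 3*(-2))/(-3 - 2))*21))**2 = (483 + (14 + 6*((6 - 24 - 18 + 6)/(-5))*21))**2 = (483 + (14 + 6*(-1/5*(-30))*21))**2 = (483 + (14 + 6*6*21))**2 = (483 + (14 + 756))**2 = (483 + 770)**2 = 1253**2 = 1570009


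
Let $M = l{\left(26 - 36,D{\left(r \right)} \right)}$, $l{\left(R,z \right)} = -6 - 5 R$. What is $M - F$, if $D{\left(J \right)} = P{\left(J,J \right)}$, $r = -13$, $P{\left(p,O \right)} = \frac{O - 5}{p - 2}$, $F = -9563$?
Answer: $9607$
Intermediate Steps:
$P{\left(p,O \right)} = \frac{-5 + O}{-2 + p}$
$D{\left(J \right)} = \frac{-5 + J}{-2 + J}$
$M = 44$ ($M = -6 - 5 \left(26 - 36\right) = -6 - -50 = -6 + 50 = 44$)
$M - F = 44 - -9563 = 44 + 9563 = 9607$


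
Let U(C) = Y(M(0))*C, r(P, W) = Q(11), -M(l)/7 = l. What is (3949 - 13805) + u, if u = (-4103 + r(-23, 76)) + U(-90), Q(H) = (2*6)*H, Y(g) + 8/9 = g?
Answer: -13747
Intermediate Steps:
M(l) = -7*l
Y(g) = -8/9 + g
Q(H) = 12*H
r(P, W) = 132 (r(P, W) = 12*11 = 132)
U(C) = -8*C/9 (U(C) = (-8/9 - 7*0)*C = (-8/9 + 0)*C = -8*C/9)
u = -3891 (u = (-4103 + 132) - 8/9*(-90) = -3971 + 80 = -3891)
(3949 - 13805) + u = (3949 - 13805) - 3891 = -9856 - 3891 = -13747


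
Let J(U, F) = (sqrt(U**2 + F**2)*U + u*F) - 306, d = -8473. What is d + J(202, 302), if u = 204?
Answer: 52829 + 404*sqrt(33002) ≈ 1.2622e+5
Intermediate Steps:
J(U, F) = -306 + 204*F + U*sqrt(F**2 + U**2) (J(U, F) = (sqrt(U**2 + F**2)*U + 204*F) - 306 = (sqrt(F**2 + U**2)*U + 204*F) - 306 = (U*sqrt(F**2 + U**2) + 204*F) - 306 = (204*F + U*sqrt(F**2 + U**2)) - 306 = -306 + 204*F + U*sqrt(F**2 + U**2))
d + J(202, 302) = -8473 + (-306 + 204*302 + 202*sqrt(302**2 + 202**2)) = -8473 + (-306 + 61608 + 202*sqrt(91204 + 40804)) = -8473 + (-306 + 61608 + 202*sqrt(132008)) = -8473 + (-306 + 61608 + 202*(2*sqrt(33002))) = -8473 + (-306 + 61608 + 404*sqrt(33002)) = -8473 + (61302 + 404*sqrt(33002)) = 52829 + 404*sqrt(33002)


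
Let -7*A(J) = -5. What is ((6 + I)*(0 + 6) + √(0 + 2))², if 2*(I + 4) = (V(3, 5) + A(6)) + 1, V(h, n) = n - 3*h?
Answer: 1394/49 + 72*√2/7 ≈ 42.995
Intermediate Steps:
A(J) = 5/7 (A(J) = -⅐*(-5) = 5/7)
I = -36/7 (I = -4 + (((5 - 3*3) + 5/7) + 1)/2 = -4 + (((5 - 9) + 5/7) + 1)/2 = -4 + ((-4 + 5/7) + 1)/2 = -4 + (-23/7 + 1)/2 = -4 + (½)*(-16/7) = -4 - 8/7 = -36/7 ≈ -5.1429)
((6 + I)*(0 + 6) + √(0 + 2))² = ((6 - 36/7)*(0 + 6) + √(0 + 2))² = ((6/7)*6 + √2)² = (36/7 + √2)²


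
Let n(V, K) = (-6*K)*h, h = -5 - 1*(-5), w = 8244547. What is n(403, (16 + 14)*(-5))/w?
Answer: 0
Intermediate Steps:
h = 0 (h = -5 + 5 = 0)
n(V, K) = 0 (n(V, K) = -6*K*0 = 0)
n(403, (16 + 14)*(-5))/w = 0/8244547 = 0*(1/8244547) = 0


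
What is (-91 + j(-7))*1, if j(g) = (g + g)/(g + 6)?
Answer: -77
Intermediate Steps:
j(g) = 2*g/(6 + g) (j(g) = (2*g)/(6 + g) = 2*g/(6 + g))
(-91 + j(-7))*1 = (-91 + 2*(-7)/(6 - 7))*1 = (-91 + 2*(-7)/(-1))*1 = (-91 + 2*(-7)*(-1))*1 = (-91 + 14)*1 = -77*1 = -77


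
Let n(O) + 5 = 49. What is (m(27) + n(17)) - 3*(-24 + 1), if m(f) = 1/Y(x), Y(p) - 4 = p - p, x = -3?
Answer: 453/4 ≈ 113.25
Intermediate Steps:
n(O) = 44 (n(O) = -5 + 49 = 44)
Y(p) = 4 (Y(p) = 4 + (p - p) = 4 + 0 = 4)
m(f) = ¼ (m(f) = 1/4 = ¼)
(m(27) + n(17)) - 3*(-24 + 1) = (¼ + 44) - 3*(-24 + 1) = 177/4 - 3*(-23) = 177/4 + 69 = 453/4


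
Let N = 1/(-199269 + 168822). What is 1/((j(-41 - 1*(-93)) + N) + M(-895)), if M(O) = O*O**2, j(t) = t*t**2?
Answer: -30447/21823702224850 ≈ -1.3951e-9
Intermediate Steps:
j(t) = t**3
M(O) = O**3
N = -1/30447 (N = 1/(-30447) = -1/30447 ≈ -3.2844e-5)
1/((j(-41 - 1*(-93)) + N) + M(-895)) = 1/(((-41 - 1*(-93))**3 - 1/30447) + (-895)**3) = 1/(((-41 + 93)**3 - 1/30447) - 716917375) = 1/((52**3 - 1/30447) - 716917375) = 1/((140608 - 1/30447) - 716917375) = 1/(4281091775/30447 - 716917375) = 1/(-21823702224850/30447) = -30447/21823702224850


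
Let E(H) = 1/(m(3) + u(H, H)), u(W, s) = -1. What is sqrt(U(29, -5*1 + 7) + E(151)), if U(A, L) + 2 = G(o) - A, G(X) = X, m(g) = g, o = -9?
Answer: I*sqrt(158)/2 ≈ 6.2849*I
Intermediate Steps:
U(A, L) = -11 - A (U(A, L) = -2 + (-9 - A) = -11 - A)
E(H) = 1/2 (E(H) = 1/(3 - 1) = 1/2)
sqrt(U(29, -5*1 + 7) + E(151)) = sqrt((-11 - 1*29) + 1/2) = sqrt((-11 - 29) + 1/2) = sqrt(-40 + 1/2) = sqrt(-79/2) = I*sqrt(158)/2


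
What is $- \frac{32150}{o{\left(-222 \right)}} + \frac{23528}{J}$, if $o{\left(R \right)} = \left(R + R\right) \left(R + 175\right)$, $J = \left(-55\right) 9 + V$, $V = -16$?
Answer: $- \frac{253705477}{5331774} \approx -47.584$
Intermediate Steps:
$J = -511$ ($J = \left(-55\right) 9 - 16 = -495 - 16 = -511$)
$o{\left(R \right)} = 2 R \left(175 + R\right)$
$- \frac{32150}{o{\left(-222 \right)}} + \frac{23528}{J} = - \frac{32150}{2 \left(-222\right) \left(175 - 222\right)} + \frac{23528}{-511} = - \frac{32150}{2 \left(-222\right) \left(-47\right)} + 23528 \left(- \frac{1}{511}\right) = - \frac{32150}{20868} - \frac{23528}{511} = \left(-32150\right) \frac{1}{20868} - \frac{23528}{511} = - \frac{16075}{10434} - \frac{23528}{511} = - \frac{253705477}{5331774}$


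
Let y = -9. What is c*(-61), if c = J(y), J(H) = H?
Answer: 549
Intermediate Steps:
c = -9
c*(-61) = -9*(-61) = 549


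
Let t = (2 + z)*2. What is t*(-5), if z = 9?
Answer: -110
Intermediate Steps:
t = 22 (t = (2 + 9)*2 = 11*2 = 22)
t*(-5) = 22*(-5) = -110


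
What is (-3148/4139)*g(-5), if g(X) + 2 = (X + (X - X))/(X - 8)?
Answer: 66108/53807 ≈ 1.2286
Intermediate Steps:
g(X) = -2 + X/(-8 + X) (g(X) = -2 + (X + (X - X))/(X - 8) = -2 + (X + 0)/(-8 + X) = -2 + X/(-8 + X))
(-3148/4139)*g(-5) = (-3148/4139)*((16 - 1*(-5))/(-8 - 5)) = (-3148*1/4139)*((16 + 5)/(-13)) = -(-3148)*21/53807 = -3148/4139*(-21/13) = 66108/53807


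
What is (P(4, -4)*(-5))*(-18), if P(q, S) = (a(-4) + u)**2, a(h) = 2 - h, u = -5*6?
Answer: 51840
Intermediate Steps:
u = -30
P(q, S) = 576 (P(q, S) = ((2 - 1*(-4)) - 30)**2 = ((2 + 4) - 30)**2 = (6 - 30)**2 = (-24)**2 = 576)
(P(4, -4)*(-5))*(-18) = (576*(-5))*(-18) = -2880*(-18) = 51840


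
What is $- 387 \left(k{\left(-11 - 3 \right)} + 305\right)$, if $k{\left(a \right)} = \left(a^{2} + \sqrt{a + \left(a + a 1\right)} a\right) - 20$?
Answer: $-186147 + 5418 i \sqrt{42} \approx -1.8615 \cdot 10^{5} + 35113.0 i$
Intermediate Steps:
$k{\left(a \right)} = -20 + a^{2} + \sqrt{3} a^{\frac{3}{2}}$ ($k{\left(a \right)} = \left(a^{2} + \sqrt{a + \left(a + a\right)} a\right) - 20 = \left(a^{2} + \sqrt{a + 2 a} a\right) - 20 = \left(a^{2} + \sqrt{3 a} a\right) - 20 = \left(a^{2} + \sqrt{3} \sqrt{a} a\right) - 20 = \left(a^{2} + \sqrt{3} a^{\frac{3}{2}}\right) - 20 = -20 + a^{2} + \sqrt{3} a^{\frac{3}{2}}$)
$- 387 \left(k{\left(-11 - 3 \right)} + 305\right) = - 387 \left(\left(-20 + \left(-11 - 3\right)^{2} + \sqrt{3} \left(-11 - 3\right)^{\frac{3}{2}}\right) + 305\right) = - 387 \left(\left(-20 + \left(-14\right)^{2} + \sqrt{3} \left(-14\right)^{\frac{3}{2}}\right) + 305\right) = - 387 \left(\left(-20 + 196 + \sqrt{3} \left(- 14 i \sqrt{14}\right)\right) + 305\right) = - 387 \left(\left(-20 + 196 - 14 i \sqrt{42}\right) + 305\right) = - 387 \left(\left(176 - 14 i \sqrt{42}\right) + 305\right) = - 387 \left(481 - 14 i \sqrt{42}\right) = -186147 + 5418 i \sqrt{42}$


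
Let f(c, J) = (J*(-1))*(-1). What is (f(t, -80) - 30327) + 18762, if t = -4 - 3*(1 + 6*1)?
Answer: -11645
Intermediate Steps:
t = -25 (t = -4 - 3*(1 + 6) = -4 - 3*7 = -4 - 21 = -25)
f(c, J) = J (f(c, J) = -J*(-1) = J)
(f(t, -80) - 30327) + 18762 = (-80 - 30327) + 18762 = -30407 + 18762 = -11645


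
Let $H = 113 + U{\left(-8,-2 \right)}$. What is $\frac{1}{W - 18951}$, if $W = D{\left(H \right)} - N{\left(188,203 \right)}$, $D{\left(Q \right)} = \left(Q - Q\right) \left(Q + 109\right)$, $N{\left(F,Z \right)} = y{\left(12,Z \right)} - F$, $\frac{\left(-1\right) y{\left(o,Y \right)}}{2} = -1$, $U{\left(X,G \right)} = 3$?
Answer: $- \frac{1}{18765} \approx -5.3291 \cdot 10^{-5}$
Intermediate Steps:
$y{\left(o,Y \right)} = 2$ ($y{\left(o,Y \right)} = \left(-2\right) \left(-1\right) = 2$)
$N{\left(F,Z \right)} = 2 - F$
$H = 116$ ($H = 113 + 3 = 116$)
$D{\left(Q \right)} = 0$ ($D{\left(Q \right)} = 0 \left(109 + Q\right) = 0$)
$W = 186$ ($W = 0 - \left(2 - 188\right) = 0 - -186 = 0 + 186 = 186$)
$\frac{1}{W - 18951} = \frac{1}{186 - 18951} = \frac{1}{-18765} = - \frac{1}{18765}$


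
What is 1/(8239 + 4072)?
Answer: 1/12311 ≈ 8.1228e-5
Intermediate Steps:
1/(8239 + 4072) = 1/12311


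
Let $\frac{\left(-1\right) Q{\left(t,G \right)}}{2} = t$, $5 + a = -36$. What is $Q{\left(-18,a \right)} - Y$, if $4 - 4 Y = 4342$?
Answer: $\frac{2241}{2} \approx 1120.5$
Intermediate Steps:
$a = -41$ ($a = -5 - 36 = -41$)
$Q{\left(t,G \right)} = - 2 t$
$Y = - \frac{2169}{2}$ ($Y = 1 - \frac{2171}{2} = - \frac{2169}{2} \approx -1084.5$)
$Q{\left(-18,a \right)} - Y = \left(-2\right) \left(-18\right) - - \frac{2169}{2} = 36 + \frac{2169}{2} = \frac{2241}{2}$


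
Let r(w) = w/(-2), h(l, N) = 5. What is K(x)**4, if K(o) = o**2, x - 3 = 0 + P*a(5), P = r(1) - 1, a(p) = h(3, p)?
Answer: 43046721/256 ≈ 1.6815e+5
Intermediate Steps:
r(w) = -w/2 (r(w) = w*(-1/2) = -w/2)
a(p) = 5
P = -3/2 (P = -1/2*1 - 1 = -1/2 - 1 = -3/2 ≈ -1.5000)
x = -9/2 (x = 3 + (0 - 3/2*5) = 3 + (0 - 15/2) = 3 - 15/2 = -9/2 ≈ -4.5000)
K(x)**4 = ((-9/2)**2)**4 = (81/4)**4 = 43046721/256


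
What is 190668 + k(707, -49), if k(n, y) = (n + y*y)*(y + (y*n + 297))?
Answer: -106708992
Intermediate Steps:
k(n, y) = (n + y²)*(297 + y + n*y) (k(n, y) = (n + y²)*(y + (n*y + 297)) = (n + y²)*(y + (297 + n*y)) = (n + y²)*(297 + y + n*y))
190668 + k(707, -49) = 190668 + ((-49)³ + 297*707 + 297*(-49)² + 707*(-49) + 707*(-49)³ - 49*707²) = 190668 + (-117649 + 209979 + 297*2401 - 34643 + 707*(-117649) - 49*499849) = 190668 + (-117649 + 209979 + 713097 - 34643 - 83177843 - 24492601) = 190668 - 106899660 = -106708992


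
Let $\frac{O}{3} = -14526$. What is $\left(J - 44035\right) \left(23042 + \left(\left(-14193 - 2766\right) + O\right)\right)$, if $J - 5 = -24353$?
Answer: $2564020585$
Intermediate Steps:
$J = -24348$ ($J = 5 - 24353 = -24348$)
$O = -43578$ ($O = 3 \left(-14526\right) = -43578$)
$\left(J - 44035\right) \left(23042 + \left(\left(-14193 - 2766\right) + O\right)\right) = \left(-24348 - 44035\right) \left(23042 - 60537\right) = - 68383 \left(23042 - 60537\right) = \left(-68383\right) \left(-37495\right) = 2564020585$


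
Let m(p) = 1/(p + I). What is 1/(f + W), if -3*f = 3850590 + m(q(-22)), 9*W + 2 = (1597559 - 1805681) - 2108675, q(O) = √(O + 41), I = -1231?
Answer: -63046875245715/97152215491771172879 - 9*√19/97152215491771172879 ≈ -6.4895e-7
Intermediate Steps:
q(O) = √(41 + O)
m(p) = 1/(-1231 + p) (m(p) = 1/(p - 1231) = 1/(-1231 + p))
W = -2316799/9 (W = -2/9 + ((1597559 - 1805681) - 2108675)/9 = -2/9 + (-208122 - 2108675)/9 = -2/9 + (⅑)*(-2316797) = -2/9 - 2316797/9 = -2316799/9 ≈ -2.5742e+5)
f = -1283530 - 1/(3*(-1231 + √19)) (f = -(3850590 + 1/(-1231 + √(41 - 22)))/3 = -(3850590 + 1/(-1231 + √19))/3 = -1283530 - 1/(3*(-1231 + √19)) ≈ -1.2835e+6)
1/(f + W) = 1/((-5834960750549/4546026 + √19/4546026) - 2316799/9) = 1/(-778356484515/505114 + √19/4546026)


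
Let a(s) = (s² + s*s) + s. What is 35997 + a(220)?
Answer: 133017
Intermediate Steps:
a(s) = s + 2*s² (a(s) = (s² + s²) + s = 2*s² + s = s + 2*s²)
35997 + a(220) = 35997 + 220*(1 + 2*220) = 35997 + 220*(1 + 440) = 35997 + 220*441 = 35997 + 97020 = 133017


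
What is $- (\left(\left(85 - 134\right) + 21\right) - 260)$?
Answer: $288$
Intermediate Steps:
$- (\left(\left(85 - 134\right) + 21\right) - 260) = - (\left(-49 + 21\right) - 260) = - (-28 - 260) = \left(-1\right) \left(-288\right) = 288$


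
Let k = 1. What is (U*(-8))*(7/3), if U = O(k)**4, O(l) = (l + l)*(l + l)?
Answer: -14336/3 ≈ -4778.7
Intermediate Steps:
O(l) = 4*l**2 (O(l) = (2*l)*(2*l) = 4*l**2)
U = 256 (U = (4*1**2)**4 = (4*1)**4 = 4**4 = 256)
(U*(-8))*(7/3) = (256*(-8))*(7/3) = -14336/3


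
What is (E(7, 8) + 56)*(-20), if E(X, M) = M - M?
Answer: -1120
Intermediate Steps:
E(X, M) = 0
(E(7, 8) + 56)*(-20) = (0 + 56)*(-20) = 56*(-20) = -1120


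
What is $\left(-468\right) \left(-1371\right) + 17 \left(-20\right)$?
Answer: $641288$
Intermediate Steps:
$\left(-468\right) \left(-1371\right) + 17 \left(-20\right) = 641628 - 340 = 641288$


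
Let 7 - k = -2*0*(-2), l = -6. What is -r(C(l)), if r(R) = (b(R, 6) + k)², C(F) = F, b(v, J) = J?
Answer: -169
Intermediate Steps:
k = 7 (k = 7 - (-2*0)*(-2) = 7 - 0*(-2) = 7 - 1*0 = 7 + 0 = 7)
r(R) = 169 (r(R) = (6 + 7)² = 13² = 169)
-r(C(l)) = -1*169 = -169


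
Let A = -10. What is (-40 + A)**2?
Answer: 2500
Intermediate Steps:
(-40 + A)**2 = (-40 - 10)**2 = (-50)**2 = 2500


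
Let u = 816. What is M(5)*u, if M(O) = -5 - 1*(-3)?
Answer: -1632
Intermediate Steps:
M(O) = -2 (M(O) = -5 + 3 = -2)
M(5)*u = -2*816 = -1632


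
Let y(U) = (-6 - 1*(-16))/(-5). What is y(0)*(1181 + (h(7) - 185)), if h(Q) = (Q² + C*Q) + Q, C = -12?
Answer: -1936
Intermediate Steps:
y(U) = -2 (y(U) = (-6 + 16)*(-⅕) = 10*(-⅕) = -2)
h(Q) = Q² - 11*Q (h(Q) = (Q² - 12*Q) + Q = Q² - 11*Q)
y(0)*(1181 + (h(7) - 185)) = -2*(1181 + (7*(-11 + 7) - 185)) = -2*(1181 + (7*(-4) - 185)) = -2*(1181 + (-28 - 185)) = -2*(1181 - 213) = -2*968 = -1936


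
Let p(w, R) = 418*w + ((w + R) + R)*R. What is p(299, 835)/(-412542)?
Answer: -589699/137514 ≈ -4.2883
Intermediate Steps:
p(w, R) = 418*w + R*(w + 2*R) (p(w, R) = 418*w + ((R + w) + R)*R = 418*w + (w + 2*R)*R = 418*w + R*(w + 2*R))
p(299, 835)/(-412542) = (2*835² + 418*299 + 835*299)/(-412542) = (2*697225 + 124982 + 249665)*(-1/412542) = (1394450 + 124982 + 249665)*(-1/412542) = 1769097*(-1/412542) = -589699/137514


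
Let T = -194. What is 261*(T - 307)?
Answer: -130761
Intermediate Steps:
261*(T - 307) = 261*(-194 - 307) = 261*(-501) = -130761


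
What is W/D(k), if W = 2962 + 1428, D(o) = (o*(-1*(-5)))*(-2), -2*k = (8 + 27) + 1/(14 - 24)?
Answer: 8780/349 ≈ 25.158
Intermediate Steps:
k = -349/20 (k = -((8 + 27) + 1/(14 - 24))/2 = -(35 + 1/(-10))/2 = -(35 - ⅒)/2 = -½*349/10 = -349/20 ≈ -17.450)
D(o) = -10*o (D(o) = (o*5)*(-2) = (5*o)*(-2) = -10*o)
W = 4390
W/D(k) = 4390/((-10*(-349/20))) = 4390/(349/2) = 4390*(2/349) = 8780/349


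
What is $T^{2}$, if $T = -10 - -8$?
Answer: $4$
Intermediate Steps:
$T = -2$ ($T = -10 + 8 = -2$)
$T^{2} = \left(-2\right)^{2} = 4$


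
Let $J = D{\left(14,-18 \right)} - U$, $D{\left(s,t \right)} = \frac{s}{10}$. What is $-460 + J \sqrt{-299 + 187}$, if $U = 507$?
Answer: $-460 - \frac{10112 i \sqrt{7}}{5} \approx -460.0 - 5350.8 i$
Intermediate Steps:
$D{\left(s,t \right)} = \frac{s}{10}$ ($D{\left(s,t \right)} = s \frac{1}{10} = \frac{s}{10}$)
$J = - \frac{2528}{5}$ ($J = \frac{1}{10} \cdot 14 - 507 = \frac{7}{5} - 507 = - \frac{2528}{5} \approx -505.6$)
$-460 + J \sqrt{-299 + 187} = -460 - \frac{2528 \sqrt{-299 + 187}}{5} = -460 - \frac{2528 \sqrt{-112}}{5} = -460 - \frac{2528 \cdot 4 i \sqrt{7}}{5} = -460 - \frac{10112 i \sqrt{7}}{5}$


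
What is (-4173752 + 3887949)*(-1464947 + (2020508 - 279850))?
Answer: -78799030933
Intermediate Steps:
(-4173752 + 3887949)*(-1464947 + (2020508 - 279850)) = -285803*(-1464947 + 1740658) = -285803*275711 = -78799030933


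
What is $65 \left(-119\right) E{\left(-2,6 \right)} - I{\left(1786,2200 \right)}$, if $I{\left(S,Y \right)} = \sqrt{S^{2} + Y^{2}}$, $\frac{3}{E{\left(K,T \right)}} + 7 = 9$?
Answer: $- \frac{23205}{2} - 2 \sqrt{2007449} \approx -14436.0$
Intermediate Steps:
$E{\left(K,T \right)} = \frac{3}{2}$ ($E{\left(K,T \right)} = \frac{3}{-7 + 9} = \frac{3}{2}$)
$65 \left(-119\right) E{\left(-2,6 \right)} - I{\left(1786,2200 \right)} = 65 \left(-119\right) \frac{3}{2} - \sqrt{1786^{2} + 2200^{2}} = \left(-7735\right) \frac{3}{2} - \sqrt{3189796 + 4840000} = - \frac{23205}{2} - \sqrt{8029796} = - \frac{23205}{2} - 2 \sqrt{2007449}$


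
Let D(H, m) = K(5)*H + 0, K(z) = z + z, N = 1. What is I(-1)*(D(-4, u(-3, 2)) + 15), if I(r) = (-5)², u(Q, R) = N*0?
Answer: -625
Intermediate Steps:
u(Q, R) = 0 (u(Q, R) = 1*0 = 0)
K(z) = 2*z
I(r) = 25
D(H, m) = 10*H (D(H, m) = (2*5)*H + 0 = 10*H + 0 = 10*H)
I(-1)*(D(-4, u(-3, 2)) + 15) = 25*(10*(-4) + 15) = 25*(-40 + 15) = 25*(-25) = -625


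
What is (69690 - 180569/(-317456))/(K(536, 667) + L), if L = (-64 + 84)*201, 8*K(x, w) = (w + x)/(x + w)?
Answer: 22123689209/1276212802 ≈ 17.335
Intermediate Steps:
K(x, w) = ⅛ (K(x, w) = ((w + x)/(x + w))/8 = ((w + x)/(w + x))/8 = (⅛)*1 = ⅛)
L = 4020 (L = 20*201 = 4020)
(69690 - 180569/(-317456))/(K(536, 667) + L) = (69690 - 180569/(-317456))/(⅛ + 4020) = (69690 - 180569*(-1/317456))/(32161/8) = (69690 + 180569/317456)*(8/32161) = (22123689209/317456)*(8/32161) = 22123689209/1276212802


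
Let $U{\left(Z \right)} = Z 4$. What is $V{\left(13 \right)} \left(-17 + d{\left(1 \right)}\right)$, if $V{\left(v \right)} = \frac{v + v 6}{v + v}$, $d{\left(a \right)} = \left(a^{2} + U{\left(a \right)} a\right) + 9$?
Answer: $- \frac{21}{2} \approx -10.5$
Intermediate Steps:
$U{\left(Z \right)} = 4 Z$
$d{\left(a \right)} = 9 + 5 a^{2}$ ($d{\left(a \right)} = \left(a^{2} + 4 a a\right) + 9 = \left(a^{2} + 4 a^{2}\right) + 9 = 5 a^{2} + 9 = 9 + 5 a^{2}$)
$V{\left(v \right)} = \frac{7}{2}$ ($V{\left(v \right)} = \frac{v + 6 v}{2 v} = 7 v \frac{1}{2 v} = \frac{7}{2}$)
$V{\left(13 \right)} \left(-17 + d{\left(1 \right)}\right) = \frac{7 \left(-17 + \left(9 + 5 \cdot 1^{2}\right)\right)}{2} = \frac{7 \left(-17 + \left(9 + 5 \cdot 1\right)\right)}{2} = \frac{7 \left(-17 + \left(9 + 5\right)\right)}{2} = \frac{7 \left(-17 + 14\right)}{2} = \frac{7}{2} \left(-3\right) = - \frac{21}{2}$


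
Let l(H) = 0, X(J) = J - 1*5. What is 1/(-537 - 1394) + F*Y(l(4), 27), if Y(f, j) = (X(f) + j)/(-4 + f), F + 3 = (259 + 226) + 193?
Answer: -14337677/3862 ≈ -3712.5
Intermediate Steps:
X(J) = -5 + J (X(J) = J - 5 = -5 + J)
F = 675 (F = -3 + ((259 + 226) + 193) = -3 + (485 + 193) = -3 + 678 = 675)
Y(f, j) = (-5 + f + j)/(-4 + f) (Y(f, j) = ((-5 + f) + j)/(-4 + f) = (-5 + f + j)/(-4 + f))
1/(-537 - 1394) + F*Y(l(4), 27) = 1/(-537 - 1394) + 675*((-5 + 0 + 27)/(-4 + 0)) = 1/(-1931) + 675*(22/(-4)) = -1/1931 + 675*(-¼*22) = -1/1931 + 675*(-11/2) = -1/1931 - 7425/2 = -14337677/3862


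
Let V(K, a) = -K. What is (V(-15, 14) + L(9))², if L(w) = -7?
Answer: 64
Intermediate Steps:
(V(-15, 14) + L(9))² = (-1*(-15) - 7)² = (15 - 7)² = 8² = 64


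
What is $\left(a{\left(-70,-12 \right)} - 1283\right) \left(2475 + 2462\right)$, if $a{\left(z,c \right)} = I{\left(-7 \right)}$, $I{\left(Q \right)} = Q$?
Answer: $-6368730$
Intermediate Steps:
$a{\left(z,c \right)} = -7$
$\left(a{\left(-70,-12 \right)} - 1283\right) \left(2475 + 2462\right) = \left(-7 - 1283\right) \left(2475 + 2462\right) = \left(-1290\right) 4937 = -6368730$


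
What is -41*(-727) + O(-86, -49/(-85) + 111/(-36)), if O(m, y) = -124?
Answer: 29683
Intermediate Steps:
-41*(-727) + O(-86, -49/(-85) + 111/(-36)) = -41*(-727) - 124 = 29807 - 124 = 29683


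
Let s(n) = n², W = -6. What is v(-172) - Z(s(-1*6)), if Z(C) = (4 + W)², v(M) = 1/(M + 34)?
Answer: -553/138 ≈ -4.0072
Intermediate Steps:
v(M) = 1/(34 + M)
Z(C) = 4 (Z(C) = (4 - 6)² = (-2)² = 4)
v(-172) - Z(s(-1*6)) = 1/(34 - 172) - 1*4 = 1/(-138) - 4 = -1/138 - 4 = -553/138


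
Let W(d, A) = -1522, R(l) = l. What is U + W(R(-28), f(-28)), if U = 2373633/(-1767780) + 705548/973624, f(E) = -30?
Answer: -36398037378561/23904903260 ≈ -1522.6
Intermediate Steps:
U = -14774616841/23904903260 (U = 2373633*(-1/1767780) + 705548*(1/973624) = -263737/196420 + 176387/243406 = -14774616841/23904903260 ≈ -0.61806)
U + W(R(-28), f(-28)) = -14774616841/23904903260 - 1522 = -36398037378561/23904903260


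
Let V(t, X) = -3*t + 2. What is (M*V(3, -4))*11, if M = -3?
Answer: 231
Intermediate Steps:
V(t, X) = 2 - 3*t
(M*V(3, -4))*11 = -3*(2 - 3*3)*11 = -3*(2 - 9)*11 = -3*(-7)*11 = 21*11 = 231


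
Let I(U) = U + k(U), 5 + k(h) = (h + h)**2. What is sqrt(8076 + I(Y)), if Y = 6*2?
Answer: sqrt(8659) ≈ 93.054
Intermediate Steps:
Y = 12
k(h) = -5 + 4*h**2 (k(h) = -5 + (h + h)**2 = -5 + (2*h)**2 = -5 + 4*h**2)
I(U) = -5 + U + 4*U**2 (I(U) = U + (-5 + 4*U**2) = -5 + U + 4*U**2)
sqrt(8076 + I(Y)) = sqrt(8076 + (-5 + 12 + 4*12**2)) = sqrt(8076 + (-5 + 12 + 4*144)) = sqrt(8076 + (-5 + 12 + 576)) = sqrt(8076 + 583) = sqrt(8659)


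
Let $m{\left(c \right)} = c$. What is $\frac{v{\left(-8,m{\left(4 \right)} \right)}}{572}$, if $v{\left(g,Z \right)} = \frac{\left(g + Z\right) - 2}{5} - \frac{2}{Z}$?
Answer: $- \frac{17}{5720} \approx -0.002972$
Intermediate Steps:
$v{\left(g,Z \right)} = - \frac{2}{5} - \frac{2}{Z} + \frac{Z}{5} + \frac{g}{5}$ ($v{\left(g,Z \right)} = \left(\left(Z + g\right) - 2\right) \frac{1}{5} - \frac{2}{Z} = \left(-2 + Z + g\right) \frac{1}{5} - \frac{2}{Z} = \left(- \frac{2}{5} + \frac{Z}{5} + \frac{g}{5}\right) - \frac{2}{Z} = - \frac{2}{5} - \frac{2}{Z} + \frac{Z}{5} + \frac{g}{5}$)
$\frac{v{\left(-8,m{\left(4 \right)} \right)}}{572} = \frac{\frac{1}{5} \cdot \frac{1}{4} \left(-10 + 4 \left(-2 + 4 - 8\right)\right)}{572} = \frac{1}{5} \cdot \frac{1}{4} \left(-10 + 4 \left(-6\right)\right) \frac{1}{572} = \frac{1}{5} \cdot \frac{1}{4} \left(-10 - 24\right) \frac{1}{572} = \frac{1}{5} \cdot \frac{1}{4} \left(-34\right) \frac{1}{572} = \left(- \frac{17}{10}\right) \frac{1}{572} = - \frac{17}{5720}$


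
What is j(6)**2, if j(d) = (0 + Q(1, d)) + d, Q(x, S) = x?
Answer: 49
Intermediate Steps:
j(d) = 1 + d (j(d) = (0 + 1) + d = 1 + d)
j(6)**2 = (1 + 6)**2 = 7**2 = 49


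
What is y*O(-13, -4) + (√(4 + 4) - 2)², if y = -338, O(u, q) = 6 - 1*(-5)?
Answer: -3706 - 8*√2 ≈ -3717.3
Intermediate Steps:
O(u, q) = 11 (O(u, q) = 6 + 5 = 11)
y*O(-13, -4) + (√(4 + 4) - 2)² = -338*11 + (√(4 + 4) - 2)² = -3718 + (√8 - 2)² = -3718 + (2*√2 - 2)² = -3718 + (-2 + 2*√2)²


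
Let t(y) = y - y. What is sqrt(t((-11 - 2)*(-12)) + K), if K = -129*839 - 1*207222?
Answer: I*sqrt(315453) ≈ 561.65*I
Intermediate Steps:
t(y) = 0
K = -315453 (K = -108231 - 207222 = -315453)
sqrt(t((-11 - 2)*(-12)) + K) = sqrt(0 - 315453) = sqrt(-315453) = I*sqrt(315453)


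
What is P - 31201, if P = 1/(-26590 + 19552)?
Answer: -219592639/7038 ≈ -31201.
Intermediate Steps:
P = -1/7038 (P = 1/(-7038) = -1/7038 ≈ -0.00014209)
P - 31201 = -1/7038 - 31201 = -219592639/7038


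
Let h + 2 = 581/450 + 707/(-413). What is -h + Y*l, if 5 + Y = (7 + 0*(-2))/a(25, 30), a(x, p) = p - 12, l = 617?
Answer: -12578659/4425 ≈ -2842.6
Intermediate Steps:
a(x, p) = -12 + p
h = -64271/26550 (h = -2 + (581/450 + 707/(-413)) = -2 + (581*(1/450) + 707*(-1/413)) = -2 + (581/450 - 101/59) = -2 - 11171/26550 = -64271/26550 ≈ -2.4208)
Y = -83/18 (Y = -5 + (7 + 0*(-2))/(-12 + 30) = -5 + (7 + 0)/18 = -5 + 7*(1/18) = -5 + 7/18 = -83/18 ≈ -4.6111)
-h + Y*l = -1*(-64271/26550) - 83/18*617 = 64271/26550 - 51211/18 = -12578659/4425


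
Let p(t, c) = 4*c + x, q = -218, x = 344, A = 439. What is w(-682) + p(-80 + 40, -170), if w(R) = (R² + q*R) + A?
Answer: 613903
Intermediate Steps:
w(R) = 439 + R² - 218*R (w(R) = (R² - 218*R) + 439 = 439 + R² - 218*R)
p(t, c) = 344 + 4*c (p(t, c) = 4*c + 344 = 344 + 4*c)
w(-682) + p(-80 + 40, -170) = (439 + (-682)² - 218*(-682)) + (344 + 4*(-170)) = (439 + 465124 + 148676) + (344 - 680) = 614239 - 336 = 613903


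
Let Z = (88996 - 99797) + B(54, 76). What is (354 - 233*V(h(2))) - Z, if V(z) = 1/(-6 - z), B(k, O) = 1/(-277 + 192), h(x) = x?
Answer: 7605213/680 ≈ 11184.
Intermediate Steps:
B(k, O) = -1/85 (B(k, O) = 1/(-85) = -1/85)
Z = -918086/85 (Z = (88996 - 99797) - 1/85 = -10801 - 1/85 = -918086/85 ≈ -10801.)
(354 - 233*V(h(2))) - Z = (354 - (-233)/(6 + 2)) - 1*(-918086/85) = (354 - (-233)/8) + 918086/85 = (354 - 233*(-⅛)) + 918086/85 = (354 + 233/8) + 918086/85 = 3065/8 + 918086/85 = 7605213/680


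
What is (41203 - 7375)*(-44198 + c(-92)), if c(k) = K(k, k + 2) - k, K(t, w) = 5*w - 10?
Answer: -1507578648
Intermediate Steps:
K(t, w) = -10 + 5*w
c(k) = 4*k (c(k) = (-10 + 5*(k + 2)) - k = (-10 + 5*(2 + k)) - k = (-10 + (10 + 5*k)) - k = 5*k - k = 4*k)
(41203 - 7375)*(-44198 + c(-92)) = (41203 - 7375)*(-44198 + 4*(-92)) = 33828*(-44198 - 368) = 33828*(-44566) = -1507578648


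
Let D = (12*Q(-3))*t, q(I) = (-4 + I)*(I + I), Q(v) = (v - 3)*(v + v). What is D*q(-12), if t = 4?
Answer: 663552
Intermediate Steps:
Q(v) = 2*v*(-3 + v) (Q(v) = (-3 + v)*(2*v) = 2*v*(-3 + v))
q(I) = 2*I*(-4 + I) (q(I) = (-4 + I)*(2*I) = 2*I*(-4 + I))
D = 1728 (D = (12*(2*(-3)*(-3 - 3)))*4 = (12*(2*(-3)*(-6)))*4 = (12*36)*4 = 432*4 = 1728)
D*q(-12) = 1728*(2*(-12)*(-4 - 12)) = 1728*(2*(-12)*(-16)) = 1728*384 = 663552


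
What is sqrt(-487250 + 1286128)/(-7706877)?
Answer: -sqrt(798878)/7706877 ≈ -0.00011597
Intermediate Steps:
sqrt(-487250 + 1286128)/(-7706877) = sqrt(798878)*(-1/7706877) = -sqrt(798878)/7706877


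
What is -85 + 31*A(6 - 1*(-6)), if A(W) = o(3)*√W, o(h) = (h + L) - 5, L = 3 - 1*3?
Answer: -85 - 124*√3 ≈ -299.77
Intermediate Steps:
L = 0 (L = 3 - 3 = 0)
o(h) = -5 + h (o(h) = (h + 0) - 5 = h - 5 = -5 + h)
A(W) = -2*√W (A(W) = (-5 + 3)*√W = -2*√W)
-85 + 31*A(6 - 1*(-6)) = -85 + 31*(-2*√(6 - 1*(-6))) = -85 + 31*(-2*√(6 + 6)) = -85 + 31*(-4*√3) = -85 - 124*√3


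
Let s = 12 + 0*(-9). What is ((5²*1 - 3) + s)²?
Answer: 1156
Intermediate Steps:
s = 12 (s = 12 + 0 = 12)
((5²*1 - 3) + s)² = ((5²*1 - 3) + 12)² = ((25*1 - 3) + 12)² = ((25 - 3) + 12)² = (22 + 12)² = 34² = 1156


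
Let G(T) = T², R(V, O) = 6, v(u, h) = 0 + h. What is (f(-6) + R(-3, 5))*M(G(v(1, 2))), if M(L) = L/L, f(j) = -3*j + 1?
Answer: 25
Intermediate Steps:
v(u, h) = h
f(j) = 1 - 3*j
M(L) = 1
(f(-6) + R(-3, 5))*M(G(v(1, 2))) = ((1 - 3*(-6)) + 6)*1 = ((1 + 18) + 6)*1 = (19 + 6)*1 = 25*1 = 25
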